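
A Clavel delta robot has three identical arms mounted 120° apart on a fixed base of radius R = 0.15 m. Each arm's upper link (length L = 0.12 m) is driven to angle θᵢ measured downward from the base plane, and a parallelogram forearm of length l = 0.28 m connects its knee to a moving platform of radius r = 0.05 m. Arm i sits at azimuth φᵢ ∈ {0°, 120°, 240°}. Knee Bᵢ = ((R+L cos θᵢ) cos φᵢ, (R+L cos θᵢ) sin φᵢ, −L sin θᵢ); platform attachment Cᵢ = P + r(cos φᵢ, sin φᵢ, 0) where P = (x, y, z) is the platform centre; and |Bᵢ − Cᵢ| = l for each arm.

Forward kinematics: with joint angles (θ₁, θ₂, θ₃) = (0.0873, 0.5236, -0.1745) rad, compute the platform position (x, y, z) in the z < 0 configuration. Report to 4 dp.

(0.0088, -0.0459, -0.1890)

φ1=0.0°: virtual centre (0.2195, 0.0000, -0.0105), radius l
centre 2 = (0.2039·cos120.0°, 0.2039·sin120.0°, -0.0600) = (-0.1020, 0.1766, -0.0600)
φ3=240.0°: virtual centre (-0.1091, -0.1889, 0.0208), radius l
eliminate P² terms by subtracting sphere 1 from 2 and 3
[-0.6430 0.3532 -0.0991]·P = -0.0031;  [-0.6573 -0.3779 0.0626]·P = -0.0003
det = 0.4751;  x = 0.0027+-0.0323z,  y = -0.0040+0.2218z
sphere 1 gives Az²+Bz+C=0 with A=1.0502, B=0.0332, C=-0.0312;  B²−4AC=0.1324;  roots -0.1890, 0.1574;  negative root z = -0.1890
x = 0.0088, y = -0.0459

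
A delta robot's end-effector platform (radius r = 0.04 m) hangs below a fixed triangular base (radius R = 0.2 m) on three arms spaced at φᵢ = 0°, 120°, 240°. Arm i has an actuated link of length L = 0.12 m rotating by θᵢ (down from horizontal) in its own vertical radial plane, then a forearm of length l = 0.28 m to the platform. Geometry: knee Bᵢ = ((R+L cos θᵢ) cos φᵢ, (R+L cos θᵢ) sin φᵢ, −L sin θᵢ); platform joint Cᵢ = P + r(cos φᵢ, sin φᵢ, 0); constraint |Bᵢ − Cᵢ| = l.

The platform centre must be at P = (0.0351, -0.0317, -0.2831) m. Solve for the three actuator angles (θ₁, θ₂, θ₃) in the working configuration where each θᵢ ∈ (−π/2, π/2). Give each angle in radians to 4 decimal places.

θ₁ = 0.8722, θ₂ = 1.3965, θ₃ = 1.0470

arm 1 (φ=0.0°): x'=0.0351, y'=-0.0317
  e−x'=0.1249;  (l²−L²−(e−x')²−y'²−z²)/2L = -0.1365
  √(A²+B²)=0.3094;  θ1 = -1.1553+2.0275 ≈ 0.8722
arm 2 (φ=120.0°): x'=-0.0450, y'=-0.0145
  A=0.2050, B=-0.2831, C=(l²−L²−A²−y'²−z²)/(2L)=-0.2433
  √(A²+B²)=0.3495;  θ2 = -0.9441+2.3406 ≈ 1.3965
arm 3 (φ=240.0°): x'=0.0099, y'=0.0462
  e−x'=0.1501;  (l²−L²−(e−x')²−y'²−z²)/2L = -0.1701
  √(A²+B²)=0.3204;  θ3 = -1.0833+2.1302 ≈ 1.0470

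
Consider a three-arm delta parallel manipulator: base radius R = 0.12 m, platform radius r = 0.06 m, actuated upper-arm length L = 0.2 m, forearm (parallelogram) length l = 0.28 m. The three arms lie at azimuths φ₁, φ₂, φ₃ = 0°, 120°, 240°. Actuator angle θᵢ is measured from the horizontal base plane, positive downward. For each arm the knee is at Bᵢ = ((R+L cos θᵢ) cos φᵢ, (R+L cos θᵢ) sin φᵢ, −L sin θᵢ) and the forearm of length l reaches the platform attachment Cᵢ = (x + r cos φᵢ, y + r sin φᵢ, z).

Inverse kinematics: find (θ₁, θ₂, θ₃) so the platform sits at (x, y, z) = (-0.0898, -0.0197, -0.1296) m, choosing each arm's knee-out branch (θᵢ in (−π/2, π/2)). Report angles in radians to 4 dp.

arm 1 (φ=0.0°): x'=-0.0898, y'=-0.0197
  e−x'=0.1498;  (l²−L²−(e−x')²−y'²−z²)/2L = -0.0031
  √(A²+B²)=0.1981;  θ1 = -0.7132+1.5862 ≈ 0.8730
rotate P by −φ2: (0.0278, 0.0876, -0.1296)
  e−x'=0.0322;  (l²−L²−(e−x')²−y'²−z²)/2L = 0.0322
  √(A²+B²)=0.1335;  θ2 = -1.3276+1.3270 ≈ -0.0005
arm 3 (φ=240.0°): x'=0.0620, y'=-0.0679
  A=-0.0020, B=-0.1296, C=(l²−L²−A²−y'²−z²)/(2L)=0.0425
  θ3 = atan2(B,A) + arccos(C/0.1296) = -0.3489

θ₁ = 0.8730, θ₂ = -0.0005, θ₃ = -0.3489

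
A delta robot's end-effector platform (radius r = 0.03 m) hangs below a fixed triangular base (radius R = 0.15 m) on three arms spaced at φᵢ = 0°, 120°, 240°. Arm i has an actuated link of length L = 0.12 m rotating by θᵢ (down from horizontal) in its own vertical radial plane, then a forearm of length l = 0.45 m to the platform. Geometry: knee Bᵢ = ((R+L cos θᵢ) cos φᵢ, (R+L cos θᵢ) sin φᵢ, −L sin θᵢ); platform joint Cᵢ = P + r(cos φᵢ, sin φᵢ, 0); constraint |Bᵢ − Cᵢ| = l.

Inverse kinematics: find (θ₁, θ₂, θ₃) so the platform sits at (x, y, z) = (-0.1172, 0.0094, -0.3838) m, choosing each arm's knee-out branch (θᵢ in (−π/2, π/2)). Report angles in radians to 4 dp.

rotate P by −φ1: (-0.1172, 0.0094, -0.3838)
  e−x'=0.2372;  (l²−L²−(e−x')²−y'²−z²)/2L = -0.0648
  √(A²+B²)=0.4512;  θ1 = -1.0172+1.7149 ≈ 0.6977
φ2=120.0° → target in arm frame (0.0667, 0.0968)
  A cos θ + B sin θ = C:  0.0533·cos θ + -0.3838·sin θ = 0.1191
  √(A²+B²)=0.3875;  θ2 = -1.4329+1.2583 ≈ -0.1746
arm 3 (φ=240.0°): x'=0.0505, y'=-0.1062
  A cos θ + B sin θ = C:  0.0695·cos θ + -0.3838·sin θ = 0.1028
  θ3 = atan2(B,A) + arccos(C/0.3900) = -0.0876

θ₁ = 0.6977, θ₂ = -0.1746, θ₃ = -0.0876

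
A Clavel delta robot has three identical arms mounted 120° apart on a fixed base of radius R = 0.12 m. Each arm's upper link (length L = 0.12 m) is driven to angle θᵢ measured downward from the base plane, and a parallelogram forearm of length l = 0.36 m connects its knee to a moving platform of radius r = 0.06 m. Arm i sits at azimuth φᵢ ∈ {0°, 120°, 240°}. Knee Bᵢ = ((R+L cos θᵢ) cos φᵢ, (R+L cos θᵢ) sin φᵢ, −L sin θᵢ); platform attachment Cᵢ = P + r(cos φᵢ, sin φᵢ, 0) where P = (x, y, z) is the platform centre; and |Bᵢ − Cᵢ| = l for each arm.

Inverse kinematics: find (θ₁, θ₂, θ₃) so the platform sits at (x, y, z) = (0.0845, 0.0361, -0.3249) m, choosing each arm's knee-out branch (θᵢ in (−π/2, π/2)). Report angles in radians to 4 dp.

φ1=0.0° → target in arm frame (0.0845, 0.0361)
  A=-0.0245, B=-0.3249, C=(l²−L²−A²−y'²−z²)/(2L)=0.0322
  γ=atan2(-0.3249,-0.0245)=-1.6461;  ψ=arccos(0.0989)=1.4717;  θ1=γ+ψ≈-0.1744
φ2=120.0° → target in arm frame (-0.0110, -0.0912)
  A=0.0710, B=-0.3249, C=(l²−L²−A²−y'²−z²)/(2L)=-0.0155
  √(A²+B²)=0.3326;  θ2 = -1.3557+1.6174 ≈ 0.2618
φ3=240.0° → target in arm frame (-0.0735, 0.0551)
  A cos θ + B sin θ = C:  0.1335·cos θ + -0.3249·sin θ = -0.0468
  θ3 = atan2(B,A) + arccos(C/0.3513) = 0.5234

θ₁ = -0.1744, θ₂ = 0.2618, θ₃ = 0.5234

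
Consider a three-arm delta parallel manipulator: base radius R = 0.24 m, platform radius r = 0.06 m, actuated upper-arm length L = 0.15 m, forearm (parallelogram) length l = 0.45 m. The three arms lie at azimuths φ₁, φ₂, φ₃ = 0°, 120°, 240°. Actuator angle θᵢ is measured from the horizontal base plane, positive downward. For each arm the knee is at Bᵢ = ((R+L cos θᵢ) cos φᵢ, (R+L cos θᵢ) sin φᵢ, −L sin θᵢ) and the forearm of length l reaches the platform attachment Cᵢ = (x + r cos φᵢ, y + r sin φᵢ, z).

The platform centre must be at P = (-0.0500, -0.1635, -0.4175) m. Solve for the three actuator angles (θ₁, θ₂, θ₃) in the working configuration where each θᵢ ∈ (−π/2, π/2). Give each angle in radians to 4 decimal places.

θ₁ = 1.0469, θ₂ = 1.3087, θ₃ = -0.0001

rotate P by −φ1: (-0.0500, -0.1635, -0.4175)
  A=0.2300, B=-0.4175, C=(l²−L²−A²−y'²−z²)/(2L)=-0.2465
  θ1 = atan2(B,A) + arccos(C/0.4767) = 1.0469
φ2=120.0° → target in arm frame (-0.1166, 0.1251)
  e−x'=0.2966;  (l²−L²−(e−x')²−y'²−z²)/2L = -0.3264
  θ2 = atan2(B,A) + arccos(C/0.5121) = 1.3087
φ3=240.0° → target in arm frame (0.1666, 0.0384)
  e−x'=0.0134;  (l²−L²−(e−x')²−y'²−z²)/2L = 0.0135
  √(A²+B²)=0.4177;  θ3 = -1.5387+1.5386 ≈ -0.0001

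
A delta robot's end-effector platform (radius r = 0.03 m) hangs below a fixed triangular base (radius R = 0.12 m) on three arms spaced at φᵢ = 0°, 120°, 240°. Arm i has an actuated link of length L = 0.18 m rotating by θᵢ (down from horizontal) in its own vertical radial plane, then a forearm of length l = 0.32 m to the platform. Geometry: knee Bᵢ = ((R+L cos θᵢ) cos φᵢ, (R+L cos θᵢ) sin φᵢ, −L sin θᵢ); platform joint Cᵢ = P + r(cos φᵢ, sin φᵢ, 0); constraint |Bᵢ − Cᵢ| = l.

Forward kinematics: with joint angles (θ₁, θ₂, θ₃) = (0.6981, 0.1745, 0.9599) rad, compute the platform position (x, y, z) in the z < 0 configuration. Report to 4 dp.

(-0.0140, 0.1024, -0.2985)

arm 1 at φ=0.0°: ρ1 = 0.2279;  O1 = (0.2279, 0.0000, -0.1157)
arm 2 at φ=120.0°: ρ2 = 0.2673;  O2 = (-0.1336, 0.2315, -0.0313)
φ3=240.0°: virtual centre (-0.0966, -0.1674, -0.1474), radius l
subtract pairs → two planes through P
linear system: -0.7230x+0.4629y = 0.0071−0.1689z; -0.6490x+-0.3347y = -0.0062−-0.0635z
Cramer: x(z) = 0.0009+0.0500z;  y(z) = 0.0168-0.2867z
into |P−O₁|² = l²: 1.0847z² + 0.1991z + -0.0372 = 0;  Δ = 0.2012;  z = -0.2985 or 0.1150 → z<0 root = -0.2985
x = -0.0140, y = 0.1024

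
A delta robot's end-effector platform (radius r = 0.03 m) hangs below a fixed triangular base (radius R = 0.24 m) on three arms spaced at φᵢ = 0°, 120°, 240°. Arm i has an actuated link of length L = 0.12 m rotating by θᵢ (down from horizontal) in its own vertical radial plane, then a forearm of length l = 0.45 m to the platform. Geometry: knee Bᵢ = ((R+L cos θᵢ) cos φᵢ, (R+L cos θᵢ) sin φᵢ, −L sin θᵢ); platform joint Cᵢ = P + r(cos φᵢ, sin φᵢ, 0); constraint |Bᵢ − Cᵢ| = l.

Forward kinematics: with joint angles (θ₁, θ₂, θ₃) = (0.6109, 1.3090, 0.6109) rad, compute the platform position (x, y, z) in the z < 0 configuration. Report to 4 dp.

(0.0432, -0.0748, -0.4247)

arm 1 at φ=0.0°: (R−r)+L cos θ1 = 0.3083;  O1 = (0.3083, 0.0000, -0.0688)
O2 = (0.2411·cos120.0°, 0.2411·sin120.0°, -0.1159) = (-0.1205, 0.2088, -0.1159)
O3 = (0.3083·cos240.0°, 0.3083·sin240.0°, -0.0688) = (-0.1541, -0.2670, -0.0688)
|O₂|²−|O₁|² = -0.0282;  |O₃|²−|O₁|² = 0.0000
plane₁₂: -0.8576x+0.4175y+-0.0942z = -0.0282
Cramer: x(z) = 0.0179-0.0596z;  y(z) = -0.0309+0.1032z
sphere 1 gives Az²+Bz+C=0 with A=1.0142, B=0.1659, C=-0.1125;  B²−4AC=0.4837;  roots -0.4247, 0.2611;  negative root z = -0.4247
x = 0.0432, y = -0.0748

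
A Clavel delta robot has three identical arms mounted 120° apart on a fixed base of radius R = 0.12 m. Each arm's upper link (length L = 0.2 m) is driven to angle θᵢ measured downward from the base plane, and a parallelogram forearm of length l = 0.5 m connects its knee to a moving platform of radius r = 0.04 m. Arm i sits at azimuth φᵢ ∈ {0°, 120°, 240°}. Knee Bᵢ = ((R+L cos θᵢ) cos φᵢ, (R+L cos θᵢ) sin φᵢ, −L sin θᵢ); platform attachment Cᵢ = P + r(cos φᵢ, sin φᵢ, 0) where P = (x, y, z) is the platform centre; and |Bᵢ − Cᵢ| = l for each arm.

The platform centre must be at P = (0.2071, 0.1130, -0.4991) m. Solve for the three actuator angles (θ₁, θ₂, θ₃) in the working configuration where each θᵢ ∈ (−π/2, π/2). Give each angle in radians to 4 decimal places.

rotate P by −φ1: (0.2071, 0.1130, -0.4991)
  A=-0.1271, B=-0.4991, C=(l²−L²−A²−y'²−z²)/(2L)=-0.1701
  √(A²+B²)=0.5150;  θ1 = -1.8202+1.9073 ≈ 0.0872
arm 2 (φ=120.0°): x'=-0.0057, y'=-0.2359
  A cos θ + B sin θ = C:  0.0857·cos θ + -0.4991·sin θ = -0.2552
  γ=atan2(-0.4991,0.0857)=-1.4008;  ψ=arccos(-0.5039)=2.0989;  θ2=γ+ψ≈0.6981
φ3=240.0° → target in arm frame (-0.2014, 0.1229)
  e−x'=0.2814;  (l²−L²−(e−x')²−y'²−z²)/2L = -0.3335
  θ3 = atan2(B,A) + arccos(C/0.5730) = 1.1346

θ₁ = 0.0872, θ₂ = 0.6981, θ₃ = 1.1346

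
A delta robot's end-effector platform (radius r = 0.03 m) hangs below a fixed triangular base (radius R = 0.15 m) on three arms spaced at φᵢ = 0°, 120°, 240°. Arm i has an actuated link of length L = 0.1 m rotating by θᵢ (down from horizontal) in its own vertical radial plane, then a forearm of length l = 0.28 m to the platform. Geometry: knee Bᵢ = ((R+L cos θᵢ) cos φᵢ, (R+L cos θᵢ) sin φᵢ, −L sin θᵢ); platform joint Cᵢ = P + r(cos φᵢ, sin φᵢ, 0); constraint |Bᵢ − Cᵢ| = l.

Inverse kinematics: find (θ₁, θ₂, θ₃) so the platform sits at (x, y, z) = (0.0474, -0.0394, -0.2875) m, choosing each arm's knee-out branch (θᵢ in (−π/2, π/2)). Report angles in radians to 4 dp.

θ₁ = 0.6107, θ₂ = 1.3089, θ₃ = 0.8725

φ1=0.0° → target in arm frame (0.0474, -0.0394)
  A=0.0726, B=-0.2875, C=(l²−L²−A²−y'²−z²)/(2L)=-0.1054
  γ=atan2(-0.2875,0.0726)=-1.3234;  ψ=arccos(-0.3554)=1.9342;  θ1=γ+ψ≈0.6107
arm 2 (φ=120.0°): x'=-0.0578, y'=-0.0213
  e−x'=0.1778;  (l²−L²−(e−x')²−y'²−z²)/2L = -0.2317
  γ=atan2(-0.2875,0.1778)=-1.0169;  ψ=arccos(-0.6853)=2.3258;  θ2=γ+ψ≈1.3089
rotate P by −φ3: (0.0104, 0.0607, -0.2875)
  e−x'=0.1096;  (l²−L²−(e−x')²−y'²−z²)/2L = -0.1498
  γ=atan2(-0.2875,0.1096)=-1.2067;  ψ=arccos(-0.4868)=2.0792;  θ3=γ+ψ≈0.8725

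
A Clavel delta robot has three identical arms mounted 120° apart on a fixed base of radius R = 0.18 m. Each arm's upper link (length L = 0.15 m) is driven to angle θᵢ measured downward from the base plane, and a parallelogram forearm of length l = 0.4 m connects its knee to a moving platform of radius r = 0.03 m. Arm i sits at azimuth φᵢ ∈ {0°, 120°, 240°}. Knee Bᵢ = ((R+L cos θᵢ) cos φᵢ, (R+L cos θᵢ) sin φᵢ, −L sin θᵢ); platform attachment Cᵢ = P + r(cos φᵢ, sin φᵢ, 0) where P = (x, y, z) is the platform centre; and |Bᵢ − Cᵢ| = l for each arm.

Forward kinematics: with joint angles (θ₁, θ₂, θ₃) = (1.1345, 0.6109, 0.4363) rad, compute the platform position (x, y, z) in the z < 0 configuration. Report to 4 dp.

(-0.0953, -0.0210, -0.3895)

centre 1 = (0.2134·cos0.0°, 0.2134·sin0.0°, -0.1359) = (0.2134, 0.0000, -0.1359)
φ2=120.0°: virtual centre (-0.1364, 0.2363, -0.0860), radius l
centre 3 = (0.2859·cos240.0°, 0.2859·sin240.0°, -0.0634) = (-0.1430, -0.2476, -0.0634)
eliminate P² terms by subtracting sphere 1 from 2 and 3
plane₁₂: -0.6996x+0.4726y+0.0998z = 0.0178
det = 0.6834;  x = -0.0280+0.1727z,  y = -0.0037+0.0445z
quadratic in z: (1.0318)z²+(0.1882)z+(-0.0832)=0, √Δ=0.6156 → z ∈ {-0.3895, 0.2071}; z = -0.3895 (taking z<0)
x = -0.0953, y = -0.0210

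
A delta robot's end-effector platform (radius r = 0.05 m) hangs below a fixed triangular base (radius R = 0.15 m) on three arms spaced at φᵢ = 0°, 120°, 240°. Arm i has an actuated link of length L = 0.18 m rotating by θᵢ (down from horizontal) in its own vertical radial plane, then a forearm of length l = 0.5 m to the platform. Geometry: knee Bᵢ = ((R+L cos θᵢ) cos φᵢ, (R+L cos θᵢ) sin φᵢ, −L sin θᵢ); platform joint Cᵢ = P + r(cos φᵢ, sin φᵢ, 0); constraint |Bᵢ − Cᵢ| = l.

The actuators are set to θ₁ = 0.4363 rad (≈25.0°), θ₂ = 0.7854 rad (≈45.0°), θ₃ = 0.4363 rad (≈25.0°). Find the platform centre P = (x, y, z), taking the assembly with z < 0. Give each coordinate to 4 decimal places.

S1 = (0.2631·cos0.0°, 0.2631·sin0.0°, -0.0761) = (0.2631, 0.0000, -0.0761)
arm 2 at φ=120.0°: e+L cos θ2 = 0.2273;  S2 = (-0.1136, 0.1968, -0.1273)
S3 = (0.2631·cos240.0°, 0.2631·sin240.0°, -0.0761) = (-0.1316, -0.2279, -0.0761)
|S₂|²−|S₁|² = -0.0072;  |S₃|²−|S₁|² = 0.0000
[-0.7536 0.3937 -0.1024]·P = -0.0072;  [-0.7894 -0.4558 0.0000]·P = 0.0000
det = 0.6542;  x = 0.0050+-0.0714z,  y = -0.0087+0.1236z
quadratic in z: (1.0204)z²+(0.1868)z+(-0.1775)=0, √Δ=0.8714 → z ∈ {-0.5186, 0.3355}; z = -0.5186 (taking z<0)
x = 0.0420, y = -0.0727

(0.0420, -0.0727, -0.5186)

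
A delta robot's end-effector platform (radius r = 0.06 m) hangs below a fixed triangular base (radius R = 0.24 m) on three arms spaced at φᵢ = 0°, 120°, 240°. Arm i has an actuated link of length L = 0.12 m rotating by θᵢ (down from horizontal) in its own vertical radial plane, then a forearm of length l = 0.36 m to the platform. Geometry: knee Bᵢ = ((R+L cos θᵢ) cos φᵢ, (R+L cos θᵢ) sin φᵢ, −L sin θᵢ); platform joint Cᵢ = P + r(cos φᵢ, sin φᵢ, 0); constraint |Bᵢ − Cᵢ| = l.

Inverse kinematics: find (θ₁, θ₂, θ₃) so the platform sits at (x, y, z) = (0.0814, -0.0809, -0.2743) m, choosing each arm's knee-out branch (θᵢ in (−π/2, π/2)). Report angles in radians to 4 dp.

arm 1 (φ=0.0°): x'=0.0814, y'=-0.0809
  A cos θ + B sin θ = C:  0.0986·cos θ + -0.2743·sin θ = 0.0987
  √(A²+B²)=0.2915;  θ1 = -1.2257+1.2253 ≈ -0.0004
arm 2 (φ=120.0°): x'=-0.1108, y'=-0.0300
  A cos θ + B sin θ = C:  0.2908·cos θ + -0.2743·sin θ = -0.1895
  √(A²+B²)=0.3997;  θ2 = -0.7563+2.0648 ≈ 1.3085
arm 3 (φ=240.0°): x'=0.0294, y'=0.1109
  A cos θ + B sin θ = C:  0.1506·cos θ + -0.2743·sin θ = 0.0207
  γ=atan2(-0.2743,0.1506)=-1.0686;  ψ=arccos(0.0660)=1.5047;  θ3=γ+ψ≈0.4361

θ₁ = -0.0004, θ₂ = 1.3085, θ₃ = 0.4361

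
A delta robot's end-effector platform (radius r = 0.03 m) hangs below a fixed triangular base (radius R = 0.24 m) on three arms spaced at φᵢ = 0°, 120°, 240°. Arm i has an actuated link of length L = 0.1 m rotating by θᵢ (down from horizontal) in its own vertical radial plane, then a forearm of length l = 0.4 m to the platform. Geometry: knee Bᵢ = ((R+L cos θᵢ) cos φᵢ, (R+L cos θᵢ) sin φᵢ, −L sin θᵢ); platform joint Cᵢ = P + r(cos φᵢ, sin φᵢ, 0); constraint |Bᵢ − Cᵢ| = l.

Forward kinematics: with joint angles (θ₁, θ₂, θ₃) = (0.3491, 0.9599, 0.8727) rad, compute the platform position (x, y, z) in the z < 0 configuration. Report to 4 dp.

(0.0512, -0.0074, -0.3441)

φ1=0.0°: virtual centre (0.3040, 0.0000, -0.0342), radius l
S2 = (0.2674·cos120.0°, 0.2674·sin120.0°, -0.0819) = (-0.1337, 0.2315, -0.0819)
S3 = (0.2743·cos240.0°, 0.2743·sin240.0°, -0.0766) = (-0.1371, -0.2375, -0.0766)
eliminate P² terms by subtracting sphere 1 from 2 and 3
linear system: -0.8753x+0.4631y = -0.0154−-0.0954z; -0.8822x+-0.4751y = -0.0125−-0.0848z
det = 0.8244;  x = 0.0159+-0.1026z,  y = -0.0032+0.0121z
into |P−S₁|² = l²: 1.0107z² + 0.1275z + -0.0758 = 0;  Δ = 0.3228;  z = -0.3441 or 0.2180 → z<0 root = -0.3441
x = 0.0512, y = -0.0074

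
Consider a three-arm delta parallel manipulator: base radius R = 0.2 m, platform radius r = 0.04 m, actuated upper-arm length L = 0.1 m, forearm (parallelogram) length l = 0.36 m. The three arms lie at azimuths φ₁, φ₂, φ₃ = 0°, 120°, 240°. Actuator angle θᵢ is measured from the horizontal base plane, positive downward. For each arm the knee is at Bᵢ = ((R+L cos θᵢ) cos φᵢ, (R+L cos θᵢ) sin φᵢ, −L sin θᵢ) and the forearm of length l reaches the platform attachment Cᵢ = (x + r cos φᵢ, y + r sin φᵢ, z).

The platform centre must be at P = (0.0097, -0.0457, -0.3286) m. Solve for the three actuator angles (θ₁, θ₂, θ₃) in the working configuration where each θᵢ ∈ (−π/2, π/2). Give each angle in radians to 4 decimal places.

θ₁ = 0.6107, θ₂ = 0.9598, θ₃ = 0.4361

rotate P by −φ1: (0.0097, -0.0457, -0.3286)
  A=0.1503, B=-0.3286, C=(l²−L²−A²−y'²−z²)/(2L)=-0.0653
  γ=atan2(-0.3286,0.1503)=-1.1418;  ψ=arccos(-0.1807)=1.7525;  θ1=γ+ψ≈0.6107
arm 2 (φ=120.0°): x'=-0.0444, y'=0.0144
  e−x'=0.2044;  (l²−L²−(e−x')²−y'²−z²)/2L = -0.1519
  √(A²+B²)=0.3870;  θ2 = -1.0143+1.9741 ≈ 0.9598
arm 3 (φ=240.0°): x'=0.0347, y'=0.0313
  A cos θ + B sin θ = C:  0.1253·cos θ + -0.3286·sin θ = -0.0252
  θ3 = atan2(B,A) + arccos(C/0.3517) = 0.4361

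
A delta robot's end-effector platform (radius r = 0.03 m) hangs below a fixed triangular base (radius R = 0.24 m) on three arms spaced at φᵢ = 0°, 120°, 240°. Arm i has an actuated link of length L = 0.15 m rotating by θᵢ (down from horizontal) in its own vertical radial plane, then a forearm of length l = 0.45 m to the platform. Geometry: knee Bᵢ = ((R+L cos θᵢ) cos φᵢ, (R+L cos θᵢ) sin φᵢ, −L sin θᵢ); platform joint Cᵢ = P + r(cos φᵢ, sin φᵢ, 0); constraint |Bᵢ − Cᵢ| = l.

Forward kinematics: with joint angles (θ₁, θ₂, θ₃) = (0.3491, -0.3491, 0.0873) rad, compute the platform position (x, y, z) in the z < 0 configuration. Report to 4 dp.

(-0.0385, 0.0262, -0.2752)

φ1=0.0°: virtual centre (0.3510, 0.0000, -0.0513), radius l
centre 2 = (0.3510·cos120.0°, 0.3510·sin120.0°, 0.0513) = (-0.1755, 0.3039, 0.0513)
φ3=240.0°: virtual centre (-0.1797, -0.3113, -0.0131), radius l
subtract pairs → two planes through P
plane₁₂: -1.0529x+0.6079y+0.2052z = 0.0000
Cramer: x(z) = -0.0017+0.1340z;  y(z) = -0.0029-0.1056z
into |P−centre ₁|² = l²: 1.0291z² + 0.0087z + -0.0755 = 0;  Δ = 0.3110;  z = -0.2752 or 0.2667 → z<0 root = -0.2752
x = -0.0385, y = 0.0262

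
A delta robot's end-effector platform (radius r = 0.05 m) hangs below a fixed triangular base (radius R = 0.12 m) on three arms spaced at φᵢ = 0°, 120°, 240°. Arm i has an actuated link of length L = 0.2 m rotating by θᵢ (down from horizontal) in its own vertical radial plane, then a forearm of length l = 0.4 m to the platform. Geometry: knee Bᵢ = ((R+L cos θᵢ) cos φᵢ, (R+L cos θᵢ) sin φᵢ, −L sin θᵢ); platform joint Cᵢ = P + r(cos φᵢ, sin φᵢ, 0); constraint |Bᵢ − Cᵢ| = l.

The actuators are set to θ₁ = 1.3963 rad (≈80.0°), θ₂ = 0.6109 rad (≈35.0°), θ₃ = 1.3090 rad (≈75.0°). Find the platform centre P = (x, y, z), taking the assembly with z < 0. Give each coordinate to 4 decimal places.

(-0.1054, 0.1360, -0.5090)

φ1=0.0°: virtual centre (0.1047, 0.0000, -0.1970), radius l
arm 2 at φ=120.0°: (R−r)+L cos θ2 = 0.2338;  centre 2 = (-0.1169, 0.2025, -0.1147)
φ3=240.0°: virtual centre (-0.0609, -0.1055, -0.1932), radius l
eliminate P² terms by subtracting sphere 1 from 2 and 3
[-0.4433 0.4050 0.1645]·P = 0.0181;  [-0.3312 -0.2109 0.0076]·P = 0.0024
det = 0.2276;  x = -0.0210+0.1658z,  y = 0.0217+-0.2246z
sphere 1 gives Az²+Bz+C=0 with A=1.0780, B=0.3425, C=-0.1049;  B²−4AC=0.5698;  roots -0.5090, 0.1913;  negative root z = -0.5090
x = -0.1054, y = 0.1360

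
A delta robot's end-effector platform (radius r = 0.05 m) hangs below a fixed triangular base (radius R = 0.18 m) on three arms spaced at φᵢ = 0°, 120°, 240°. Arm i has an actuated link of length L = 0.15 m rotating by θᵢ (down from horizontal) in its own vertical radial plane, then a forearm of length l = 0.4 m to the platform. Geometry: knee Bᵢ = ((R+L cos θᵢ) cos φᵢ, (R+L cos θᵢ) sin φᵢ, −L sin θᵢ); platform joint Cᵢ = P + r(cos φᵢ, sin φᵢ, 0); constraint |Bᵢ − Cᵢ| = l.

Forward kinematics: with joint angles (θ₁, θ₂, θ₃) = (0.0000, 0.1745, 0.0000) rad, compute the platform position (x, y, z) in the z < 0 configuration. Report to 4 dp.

(0.0095, -0.0165, -0.2942)

φ1=0.0°: virtual centre (0.2800, 0.0000, 0.0000), radius l
arm 2 at φ=120.0°: ρ2 = 0.2777;  centre 2 = (-0.1389, 0.2405, -0.0260)
arm 3 at φ=240.0°: ρ3 = 0.2800;  centre 3 = (-0.1400, -0.2425, 0.0000)
subtract pairs → two planes through P
plane₁₂: -0.8377x+0.4810y+-0.0521z = -0.0006
Cramer: x(z) = 0.0004-0.0312z;  y(z) = -0.0006+0.0540z
sphere 1 gives Az²+Bz+C=0 with A=1.0039, B=0.0174, C=-0.0818;  B²−4AC=0.3288;  roots -0.2942, 0.2769;  negative root z = -0.2942
x = 0.0095, y = -0.0165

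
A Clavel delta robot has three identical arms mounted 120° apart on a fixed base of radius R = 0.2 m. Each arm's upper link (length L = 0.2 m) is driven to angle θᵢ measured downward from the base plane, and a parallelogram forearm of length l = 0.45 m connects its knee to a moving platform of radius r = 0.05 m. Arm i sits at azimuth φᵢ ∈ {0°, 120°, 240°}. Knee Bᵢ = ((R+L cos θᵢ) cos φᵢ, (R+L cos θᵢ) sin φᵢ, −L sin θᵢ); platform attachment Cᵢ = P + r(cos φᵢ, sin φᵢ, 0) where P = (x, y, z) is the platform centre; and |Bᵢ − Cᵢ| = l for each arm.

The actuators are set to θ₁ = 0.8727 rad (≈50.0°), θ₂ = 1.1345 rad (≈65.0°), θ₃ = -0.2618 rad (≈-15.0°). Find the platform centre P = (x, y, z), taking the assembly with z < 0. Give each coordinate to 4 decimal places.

arm 1 at φ=0.0°: (R−r)+L cos θ1 = 0.2786;  O1 = (0.2786, 0.0000, -0.1532)
arm 2 at φ=120.0°: (R−r)+L cos θ2 = 0.2345;  O2 = (-0.1173, 0.2031, -0.1813)
arm 3 at φ=240.0°: (R−r)+L cos θ3 = 0.3432;  O3 = (-0.1716, -0.2972, 0.0518)
eliminate P² terms by subtracting sphere 1 from 2 and 3
[-0.7916 0.4062 -0.0561]·P = -0.0132;  [-0.9003 -0.5944 0.4100]·P = 0.0194
Cramer: x(z) = 0.0000+0.1593z;  y(z) = -0.0326+0.4485z
sphere 1 gives Az²+Bz+C=0 with A=1.2265, B=0.1885, C=-0.1004;  B²−4AC=0.5279;  roots -0.3730, 0.2194;  negative root z = -0.3730
x = -0.0594, y = -0.1999

(-0.0594, -0.1999, -0.3730)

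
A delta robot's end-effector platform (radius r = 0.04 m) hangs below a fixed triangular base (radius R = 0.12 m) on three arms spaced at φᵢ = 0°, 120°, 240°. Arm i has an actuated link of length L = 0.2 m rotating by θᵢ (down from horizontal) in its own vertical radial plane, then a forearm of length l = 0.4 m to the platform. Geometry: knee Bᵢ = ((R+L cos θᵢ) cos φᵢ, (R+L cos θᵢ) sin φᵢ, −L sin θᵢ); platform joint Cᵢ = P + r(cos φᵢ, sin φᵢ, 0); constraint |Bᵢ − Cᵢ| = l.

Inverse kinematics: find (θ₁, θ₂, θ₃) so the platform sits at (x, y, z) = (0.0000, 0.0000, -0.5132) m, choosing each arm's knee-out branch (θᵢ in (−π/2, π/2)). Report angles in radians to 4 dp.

arm 1 (φ=0.0°): x'=0.0000, y'=0.0000
  A=0.0800, B=-0.5132, C=(l²−L²−A²−y'²−z²)/(2L)=-0.3744
  θ1 = atan2(B,A) + arccos(C/0.5194) = 0.9597
φ2=120.0° → target in arm frame (0.0000, 0.0000)
  e−x'=0.0800;  (l²−L²−(e−x')²−y'²−z²)/2L = -0.3744
  θ2 = atan2(B,A) + arccos(C/0.5194) = 0.9597
φ3=240.0° → target in arm frame (0.0000, 0.0000)
  e−x'=0.0800;  (l²−L²−(e−x')²−y'²−z²)/2L = -0.3744
  θ3 = atan2(B,A) + arccos(C/0.5194) = 0.9597

θ₁ = 0.9597, θ₂ = 0.9597, θ₃ = 0.9597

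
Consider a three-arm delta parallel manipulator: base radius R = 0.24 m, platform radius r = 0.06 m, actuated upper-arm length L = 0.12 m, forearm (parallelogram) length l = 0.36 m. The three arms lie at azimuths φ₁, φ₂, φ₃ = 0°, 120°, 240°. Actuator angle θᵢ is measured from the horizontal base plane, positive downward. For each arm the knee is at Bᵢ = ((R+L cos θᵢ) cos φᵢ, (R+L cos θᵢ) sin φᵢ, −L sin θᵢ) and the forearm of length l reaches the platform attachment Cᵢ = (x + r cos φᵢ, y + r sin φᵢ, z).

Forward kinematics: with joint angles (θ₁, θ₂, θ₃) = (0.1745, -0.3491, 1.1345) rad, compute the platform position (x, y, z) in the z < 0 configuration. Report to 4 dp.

(0.0290, 0.1045, -0.2358)

arm 1 at φ=0.0°: e+L cos θ1 = 0.2982;  O1 = (0.2982, 0.0000, -0.0208)
arm 2 at φ=120.0°: e+L cos θ2 = 0.2928;  O2 = (-0.1464, 0.2535, 0.0410)
φ3=240.0°: virtual centre (-0.1154, -0.1998, -0.1088), radius l
|O₂|²−|O₁|² = -0.0019;  |O₃|²−|O₁|² = -0.0243
linear system: -0.8891x+0.5071y = -0.0019−0.1238z; -0.8271x+-0.3996y = -0.0243−-0.1758z
Cramer: x(z) = 0.0169-0.0513z;  y(z) = 0.0258-0.3340z
quadratic in z: (1.1142)z²+(0.0533)z+(-0.0494)=0, √Δ=0.4722 → z ∈ {-0.2358, 0.1880}; z = -0.2358 (taking z<0)
x = 0.0290, y = 0.1045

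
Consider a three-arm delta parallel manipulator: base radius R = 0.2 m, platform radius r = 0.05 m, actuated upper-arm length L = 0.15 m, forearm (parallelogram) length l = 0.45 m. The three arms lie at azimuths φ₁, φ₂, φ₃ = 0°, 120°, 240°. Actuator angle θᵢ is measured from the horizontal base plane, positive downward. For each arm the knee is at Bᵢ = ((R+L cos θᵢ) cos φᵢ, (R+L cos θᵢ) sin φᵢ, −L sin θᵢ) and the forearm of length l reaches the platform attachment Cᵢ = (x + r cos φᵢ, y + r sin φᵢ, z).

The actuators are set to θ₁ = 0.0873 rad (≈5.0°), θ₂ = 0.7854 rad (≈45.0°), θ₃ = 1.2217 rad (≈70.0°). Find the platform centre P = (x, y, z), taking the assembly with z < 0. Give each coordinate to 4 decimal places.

(0.1443, 0.0686, -0.4299)

φ1=0.0°: virtual centre (0.2994, 0.0000, -0.0131), radius l
S2 = (0.2561·cos120.0°, 0.2561·sin120.0°, -0.1061) = (-0.1280, 0.2218, -0.1061)
S3 = (0.2013·cos240.0°, 0.2013·sin240.0°, -0.1410) = (-0.1007, -0.1743, -0.1410)
|S₂|²−|S₁|² = -0.0130;  |S₃|²−|S₁|² = -0.0294
plane₁₂: -0.8549x+0.4435y+-0.1860z = -0.0130
Cramer: x(z) = 0.0269-0.2730z;  y(z) = 0.0226-0.1069z
into |P−S₁|² = l²: 1.0860z² + 0.1701z + -0.1276 = 0;  Δ = 0.5831;  z = -0.4299 or 0.2733 → z<0 root = -0.4299
x = 0.1443, y = 0.0686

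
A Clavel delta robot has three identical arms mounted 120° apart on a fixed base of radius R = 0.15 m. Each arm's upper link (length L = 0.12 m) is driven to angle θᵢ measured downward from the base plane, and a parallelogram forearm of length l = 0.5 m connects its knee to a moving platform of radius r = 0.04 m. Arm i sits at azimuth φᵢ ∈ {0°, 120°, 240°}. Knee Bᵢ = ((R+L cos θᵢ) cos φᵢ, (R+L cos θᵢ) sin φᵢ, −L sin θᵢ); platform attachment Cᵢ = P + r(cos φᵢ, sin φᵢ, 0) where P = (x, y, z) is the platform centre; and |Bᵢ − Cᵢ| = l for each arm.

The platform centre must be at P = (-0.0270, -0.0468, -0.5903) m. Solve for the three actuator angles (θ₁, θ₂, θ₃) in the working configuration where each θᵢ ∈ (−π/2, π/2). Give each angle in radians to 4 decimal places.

φ1=0.0° → target in arm frame (-0.0270, -0.0468)
  A cos θ + B sin θ = C:  0.1370·cos θ + -0.5903·sin θ = -0.5576
  θ1 = atan2(B,A) + arccos(C/0.6060) = 1.3963
φ2=120.0° → target in arm frame (-0.0270, 0.0468)
  A cos θ + B sin θ = C:  0.1370·cos θ + -0.5903·sin θ = -0.5576
  √(A²+B²)=0.6060;  θ2 = -1.3427+2.7392 ≈ 1.3965
arm 3 (φ=240.0°): x'=0.0540, y'=0.0000
  A=0.0560, B=-0.5903, C=(l²−L²−A²−y'²−z²)/(2L)=-0.4833
  √(A²+B²)=0.5929;  θ3 = -1.4763+2.5236 ≈ 1.0473

θ₁ = 1.3963, θ₂ = 1.3965, θ₃ = 1.0473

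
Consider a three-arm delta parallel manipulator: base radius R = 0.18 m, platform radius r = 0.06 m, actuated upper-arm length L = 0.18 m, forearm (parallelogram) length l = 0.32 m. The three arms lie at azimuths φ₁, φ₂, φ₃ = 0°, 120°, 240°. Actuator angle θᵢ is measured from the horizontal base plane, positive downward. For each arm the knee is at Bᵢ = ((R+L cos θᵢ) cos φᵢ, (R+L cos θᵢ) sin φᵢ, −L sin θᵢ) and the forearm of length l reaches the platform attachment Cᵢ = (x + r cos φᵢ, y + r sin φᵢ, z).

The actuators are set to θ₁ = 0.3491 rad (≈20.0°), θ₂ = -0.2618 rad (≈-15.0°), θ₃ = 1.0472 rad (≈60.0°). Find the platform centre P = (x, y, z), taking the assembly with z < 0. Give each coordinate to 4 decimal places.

arm 1 at φ=0.0°: ρ1 = 0.2891;  S1 = (0.2891, 0.0000, -0.0616)
φ2=120.0°: virtual centre (-0.1469, 0.2545, 0.0466), radius l
S3 = (0.2100·cos240.0°, 0.2100·sin240.0°, -0.1559) = (-0.1050, -0.1819, -0.1559)
|S₂|²−|S₁|² = 0.0011;  |S₃|²−|S₁|² = -0.0190
plane₁₂: -0.8722x+0.5090y+0.2163z = 0.0011
Cramer: x(z) = 0.0129-0.0241z;  y(z) = 0.0243-0.4663z
sphere 1 gives Az²+Bz+C=0 with A=1.2180, B=0.1138, C=-0.0217;  B²−4AC=0.1187;  roots -0.1881, 0.0947;  negative root z = -0.1881
x = 0.0174, y = 0.1120

(0.0174, 0.1120, -0.1881)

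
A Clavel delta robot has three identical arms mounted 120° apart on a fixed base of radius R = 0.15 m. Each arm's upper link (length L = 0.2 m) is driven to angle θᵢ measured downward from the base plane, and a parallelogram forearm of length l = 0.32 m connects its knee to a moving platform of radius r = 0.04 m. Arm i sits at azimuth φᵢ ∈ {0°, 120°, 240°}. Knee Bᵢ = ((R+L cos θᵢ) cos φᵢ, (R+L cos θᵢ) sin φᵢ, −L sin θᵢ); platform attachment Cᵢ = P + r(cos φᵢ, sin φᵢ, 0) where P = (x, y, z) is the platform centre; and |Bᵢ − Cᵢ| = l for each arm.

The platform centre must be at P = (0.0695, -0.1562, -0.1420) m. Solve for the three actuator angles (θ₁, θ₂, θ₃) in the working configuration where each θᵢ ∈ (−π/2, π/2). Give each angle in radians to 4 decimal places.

θ₁ = 0.0000, θ₂ = 1.3964, θ₃ = -0.3497

rotate P by −φ1: (0.0695, -0.1562, -0.1420)
  e−x'=0.0405;  (l²−L²−(e−x')²−y'²−z²)/2L = 0.0405
  √(A²+B²)=0.1477;  θ1 = -1.2930+1.2930 ≈ 0.0000
rotate P by −φ2: (-0.1700, 0.0179, -0.1420)
  A cos θ + B sin θ = C:  0.2800·cos θ + -0.1420·sin θ = -0.0912
  θ2 = atan2(B,A) + arccos(C/0.3140) = 1.3964
arm 3 (φ=240.0°): x'=0.1005, y'=0.1383
  e−x'=0.0095;  (l²−L²−(e−x')²−y'²−z²)/2L = 0.0576
  √(A²+B²)=0.1423;  θ3 = -1.5042+1.1544 ≈ -0.3497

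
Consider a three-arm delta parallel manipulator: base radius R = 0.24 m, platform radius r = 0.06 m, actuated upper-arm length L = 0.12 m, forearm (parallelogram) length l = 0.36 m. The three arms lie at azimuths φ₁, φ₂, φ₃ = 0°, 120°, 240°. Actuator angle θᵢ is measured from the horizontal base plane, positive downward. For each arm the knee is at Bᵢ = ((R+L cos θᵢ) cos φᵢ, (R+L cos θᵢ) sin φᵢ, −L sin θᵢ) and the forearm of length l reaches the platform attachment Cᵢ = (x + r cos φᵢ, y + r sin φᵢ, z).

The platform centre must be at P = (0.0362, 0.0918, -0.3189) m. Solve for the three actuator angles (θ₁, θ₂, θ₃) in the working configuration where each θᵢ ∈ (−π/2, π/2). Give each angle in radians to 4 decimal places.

φ1=0.0° → target in arm frame (0.0362, 0.0918)
  A cos θ + B sin θ = C:  0.1438·cos θ + -0.3189·sin θ = -0.0650
  γ=atan2(-0.3189,0.1438)=-1.1472;  ψ=arccos(-0.1858)=1.7577;  θ1=γ+ψ≈0.6106
φ2=120.0° → target in arm frame (0.0614, -0.0773)
  A cos θ + B sin θ = C:  0.1186·cos θ + -0.3189·sin θ = -0.0272
  √(A²+B²)=0.3402;  θ2 = -1.2147+1.6509 ≈ 0.4361
arm 3 (φ=240.0°): x'=-0.0976, y'=-0.0145
  A=0.2776, B=-0.3189, C=(l²−L²−A²−y'²−z²)/(2L)=-0.2657
  γ=atan2(-0.3189,0.2776)=-0.8545;  ψ=arccos(-0.6285)=2.2504;  θ3=γ+ψ≈1.3958

θ₁ = 0.6106, θ₂ = 0.4361, θ₃ = 1.3958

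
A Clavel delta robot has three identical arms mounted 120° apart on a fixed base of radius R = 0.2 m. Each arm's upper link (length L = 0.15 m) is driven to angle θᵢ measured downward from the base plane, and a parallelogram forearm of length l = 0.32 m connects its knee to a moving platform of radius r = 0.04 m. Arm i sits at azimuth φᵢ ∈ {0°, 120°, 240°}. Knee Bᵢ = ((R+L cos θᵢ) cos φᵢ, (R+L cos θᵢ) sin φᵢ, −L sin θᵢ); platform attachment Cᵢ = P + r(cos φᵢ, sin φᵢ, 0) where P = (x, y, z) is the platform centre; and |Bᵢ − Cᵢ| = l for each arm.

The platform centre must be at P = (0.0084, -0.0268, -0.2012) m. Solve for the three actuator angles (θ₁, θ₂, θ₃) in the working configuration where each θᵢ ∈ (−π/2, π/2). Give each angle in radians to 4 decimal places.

θ₁ = 0.4362, θ₂ = 0.6983, θ₃ = 0.3489

φ1=0.0° → target in arm frame (0.0084, -0.0268)
  e−x'=0.1516;  (l²−L²−(e−x')²−y'²−z²)/2L = 0.0524
  θ1 = atan2(B,A) + arccos(C/0.2519) = 0.4362
φ2=120.0° → target in arm frame (-0.0274, 0.0061)
  A=0.1874, B=-0.2012, C=(l²−L²−A²−y'²−z²)/(2L)=0.0142
  θ2 = atan2(B,A) + arccos(C/0.2750) = 0.6983
arm 3 (φ=240.0°): x'=0.0190, y'=0.0207
  A cos θ + B sin θ = C:  0.1410·cos θ + -0.2012·sin θ = 0.0637
  γ=atan2(-0.2012,0.1410)=-0.9596;  ψ=arccos(0.2593)=1.3085;  θ3=γ+ψ≈0.3489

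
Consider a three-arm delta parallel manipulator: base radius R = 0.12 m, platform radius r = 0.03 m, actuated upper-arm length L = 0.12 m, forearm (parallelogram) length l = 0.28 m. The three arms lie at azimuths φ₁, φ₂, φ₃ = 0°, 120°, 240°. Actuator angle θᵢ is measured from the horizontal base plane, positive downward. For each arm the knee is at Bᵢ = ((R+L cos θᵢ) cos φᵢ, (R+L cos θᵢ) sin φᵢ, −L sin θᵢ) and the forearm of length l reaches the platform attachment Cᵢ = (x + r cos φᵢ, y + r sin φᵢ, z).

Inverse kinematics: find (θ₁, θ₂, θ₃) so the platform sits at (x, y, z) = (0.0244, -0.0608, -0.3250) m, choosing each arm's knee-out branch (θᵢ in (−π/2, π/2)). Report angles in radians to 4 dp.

θ₁ = 0.8726, θ₂ = 1.3084, θ₃ = 0.7852

arm 1 (φ=0.0°): x'=0.0244, y'=-0.0608
  e−x'=0.0656;  (l²−L²−(e−x')²−y'²−z²)/2L = -0.2068
  √(A²+B²)=0.3316;  θ1 = -1.3716+2.2442 ≈ 0.8726
arm 2 (φ=120.0°): x'=-0.0649, y'=0.0093
  A=0.1549, B=-0.3250, C=(l²−L²−A²−y'²−z²)/(2L)=-0.2737
  γ=atan2(-0.3250,0.1549)=-1.1261;  ψ=arccos(-0.7603)=2.4346;  θ2=γ+ψ≈1.3084
rotate P by −φ3: (0.0405, 0.0515, -0.3250)
  e−x'=0.0495;  (l²−L²−(e−x')²−y'²−z²)/2L = -0.1947
  √(A²+B²)=0.3288;  θ3 = -1.4195+2.2047 ≈ 0.7852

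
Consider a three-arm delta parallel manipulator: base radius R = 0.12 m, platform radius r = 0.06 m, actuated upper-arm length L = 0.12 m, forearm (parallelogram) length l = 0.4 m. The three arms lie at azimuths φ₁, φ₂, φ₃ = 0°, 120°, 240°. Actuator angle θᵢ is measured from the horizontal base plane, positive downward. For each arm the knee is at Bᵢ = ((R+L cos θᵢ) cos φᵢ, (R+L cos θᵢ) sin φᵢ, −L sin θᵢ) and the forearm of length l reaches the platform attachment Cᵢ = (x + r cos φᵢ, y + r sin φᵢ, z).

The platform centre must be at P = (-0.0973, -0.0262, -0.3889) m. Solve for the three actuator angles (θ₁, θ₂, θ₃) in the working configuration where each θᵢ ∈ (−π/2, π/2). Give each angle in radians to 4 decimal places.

θ₁ = 0.6981, θ₂ = 0.2620, θ₃ = 0.0872

arm 1 (φ=0.0°): x'=-0.0973, y'=-0.0262
  A=0.1573, B=-0.3889, C=(l²−L²−A²−y'²−z²)/(2L)=-0.1295
  γ=atan2(-0.3889,0.1573)=-1.1864;  ψ=arccos(-0.3086)=1.8845;  θ1=γ+ψ≈0.6981
rotate P by −φ2: (0.0260, 0.0974, -0.3889)
  e−x'=0.0340;  (l²−L²−(e−x')²−y'²−z²)/2L = -0.0678
  γ=atan2(-0.3889,0.0340)=-1.4835;  ψ=arccos(-0.1738)=1.7455;  θ2=γ+ψ≈0.2620
rotate P by −φ3: (0.0713, -0.0712, -0.3889)
  e−x'=-0.0113;  (l²−L²−(e−x')²−y'²−z²)/2L = -0.0452
  √(A²+B²)=0.3891;  θ3 = -1.5999+1.6871 ≈ 0.0872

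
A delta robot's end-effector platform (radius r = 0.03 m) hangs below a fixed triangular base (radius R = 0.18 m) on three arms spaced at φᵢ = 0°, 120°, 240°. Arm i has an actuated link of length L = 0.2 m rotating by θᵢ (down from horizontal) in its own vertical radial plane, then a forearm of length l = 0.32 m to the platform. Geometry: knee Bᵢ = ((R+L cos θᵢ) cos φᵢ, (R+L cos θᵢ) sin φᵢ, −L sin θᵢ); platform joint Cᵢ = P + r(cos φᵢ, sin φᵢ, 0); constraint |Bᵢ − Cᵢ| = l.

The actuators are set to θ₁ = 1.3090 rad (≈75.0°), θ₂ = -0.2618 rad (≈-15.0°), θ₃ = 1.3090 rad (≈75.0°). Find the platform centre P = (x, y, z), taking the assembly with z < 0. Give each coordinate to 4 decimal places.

S1 = (0.2018·cos0.0°, 0.2018·sin0.0°, -0.1932) = (0.2018, 0.0000, -0.1932)
S2 = (0.3432·cos120.0°, 0.3432·sin120.0°, 0.0518) = (-0.1716, 0.2972, 0.0518)
arm 3 at φ=240.0°: e+L cos θ3 = 0.2018;  S3 = (-0.1009, -0.1747, -0.1932)
eliminate P² terms by subtracting sphere 1 from 2 and 3
linear system: -0.7467x+0.5944y = 0.0424−0.4899z; -0.6053x+-0.3495y = 0.0000−0.0000z
det = 0.6207;  x = -0.0239+0.2758z,  y = 0.0414+-0.4777z
sphere 1 gives Az²+Bz+C=0 with A=1.3043, B=0.2224, C=-0.0125;  B²−4AC=0.1144;  roots -0.2149, 0.0444;  negative root z = -0.2149
x = -0.0832, y = 0.1440

(-0.0832, 0.1440, -0.2149)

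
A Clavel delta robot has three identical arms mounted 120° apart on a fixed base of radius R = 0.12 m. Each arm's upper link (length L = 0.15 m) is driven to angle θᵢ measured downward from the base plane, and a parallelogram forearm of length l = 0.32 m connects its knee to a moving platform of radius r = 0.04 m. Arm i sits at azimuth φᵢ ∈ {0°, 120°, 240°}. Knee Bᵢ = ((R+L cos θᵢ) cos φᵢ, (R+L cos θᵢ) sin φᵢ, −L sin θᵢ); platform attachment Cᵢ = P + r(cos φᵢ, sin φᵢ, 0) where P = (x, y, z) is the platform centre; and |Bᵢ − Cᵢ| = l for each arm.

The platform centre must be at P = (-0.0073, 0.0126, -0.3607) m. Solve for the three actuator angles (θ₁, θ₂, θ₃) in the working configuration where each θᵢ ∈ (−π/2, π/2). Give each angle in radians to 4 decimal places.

φ1=0.0° → target in arm frame (-0.0073, 0.0126)
  A=0.0873, B=-0.3607, C=(l²−L²−A²−y'²−z²)/(2L)=-0.1933
  √(A²+B²)=0.3711;  θ1 = -1.3333+2.1186 ≈ 0.7853
arm 2 (φ=120.0°): x'=0.0146, y'=0.0000
  A cos θ + B sin θ = C:  0.0654·cos θ + -0.3607·sin θ = -0.1816
  γ=atan2(-0.3607,0.0654)=-1.3913;  ψ=arccos(-0.4954)=2.0891;  θ2=γ+ψ≈0.6978
rotate P by −φ3: (-0.0073, -0.0126, -0.3607)
  A=0.0873, B=-0.3607, C=(l²−L²−A²−y'²−z²)/(2L)=-0.1933
  θ3 = atan2(B,A) + arccos(C/0.3711) = 0.7851

θ₁ = 0.7853, θ₂ = 0.6978, θ₃ = 0.7851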